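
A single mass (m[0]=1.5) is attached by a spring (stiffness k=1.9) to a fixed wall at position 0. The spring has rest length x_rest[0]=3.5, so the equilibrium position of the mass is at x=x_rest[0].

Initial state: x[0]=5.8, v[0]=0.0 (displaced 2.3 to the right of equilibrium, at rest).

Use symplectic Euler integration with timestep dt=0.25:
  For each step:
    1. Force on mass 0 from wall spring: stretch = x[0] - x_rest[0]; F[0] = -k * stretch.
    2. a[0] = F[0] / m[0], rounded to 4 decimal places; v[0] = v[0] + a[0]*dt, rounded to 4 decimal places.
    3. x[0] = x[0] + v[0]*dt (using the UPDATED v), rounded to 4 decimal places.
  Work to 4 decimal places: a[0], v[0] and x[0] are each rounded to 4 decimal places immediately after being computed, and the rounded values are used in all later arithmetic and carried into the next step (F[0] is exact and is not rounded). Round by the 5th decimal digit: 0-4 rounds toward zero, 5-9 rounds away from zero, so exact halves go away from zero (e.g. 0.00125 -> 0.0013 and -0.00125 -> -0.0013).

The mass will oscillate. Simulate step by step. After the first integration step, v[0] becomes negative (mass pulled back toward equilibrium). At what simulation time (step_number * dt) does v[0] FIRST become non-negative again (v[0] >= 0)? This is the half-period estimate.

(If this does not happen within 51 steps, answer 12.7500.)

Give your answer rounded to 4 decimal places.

Answer: 3.0000

Derivation:
Step 0: x=[5.8000] v=[0.0000]
Step 1: x=[5.6179] v=[-0.7283]
Step 2: x=[5.2682] v=[-1.3990]
Step 3: x=[4.7785] v=[-1.9589]
Step 4: x=[4.1876] v=[-2.3638]
Step 5: x=[3.5422] v=[-2.5816]
Step 6: x=[2.8935] v=[-2.5950]
Step 7: x=[2.2928] v=[-2.4030]
Step 8: x=[1.7876] v=[-2.0207]
Step 9: x=[1.4180] v=[-1.4785]
Step 10: x=[1.2132] v=[-0.8192]
Step 11: x=[1.1894] v=[-0.0951]
Step 12: x=[1.3486] v=[0.6366]
First v>=0 after going negative at step 12, time=3.0000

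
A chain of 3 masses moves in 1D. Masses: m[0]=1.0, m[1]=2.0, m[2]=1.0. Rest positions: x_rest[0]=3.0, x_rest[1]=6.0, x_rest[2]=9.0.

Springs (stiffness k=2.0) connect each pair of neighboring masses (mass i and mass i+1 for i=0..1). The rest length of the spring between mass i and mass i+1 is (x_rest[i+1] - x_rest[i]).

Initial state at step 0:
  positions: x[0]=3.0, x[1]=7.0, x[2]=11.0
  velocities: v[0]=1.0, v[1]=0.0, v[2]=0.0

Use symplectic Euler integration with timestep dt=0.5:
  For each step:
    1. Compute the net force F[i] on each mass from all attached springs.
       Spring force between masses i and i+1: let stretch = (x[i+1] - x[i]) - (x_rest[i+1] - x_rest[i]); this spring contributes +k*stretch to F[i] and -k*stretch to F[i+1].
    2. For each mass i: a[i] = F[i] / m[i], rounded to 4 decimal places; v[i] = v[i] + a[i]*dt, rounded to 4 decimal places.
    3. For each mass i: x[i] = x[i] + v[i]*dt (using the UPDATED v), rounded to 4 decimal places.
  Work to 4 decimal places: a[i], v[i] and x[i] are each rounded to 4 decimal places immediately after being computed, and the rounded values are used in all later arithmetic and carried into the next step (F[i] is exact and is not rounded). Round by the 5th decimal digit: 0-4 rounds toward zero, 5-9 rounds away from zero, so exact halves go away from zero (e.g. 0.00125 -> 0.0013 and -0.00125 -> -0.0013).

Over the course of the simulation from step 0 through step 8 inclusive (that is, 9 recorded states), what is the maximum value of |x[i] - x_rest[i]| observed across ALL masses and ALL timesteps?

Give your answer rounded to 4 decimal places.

Answer: 3.3655

Derivation:
Step 0: x=[3.0000 7.0000 11.0000] v=[1.0000 0.0000 0.0000]
Step 1: x=[4.0000 7.0000 10.5000] v=[2.0000 0.0000 -1.0000]
Step 2: x=[5.0000 7.1250 9.7500] v=[2.0000 0.2500 -1.5000]
Step 3: x=[5.5625 7.3750 9.1875] v=[1.1250 0.5000 -1.1250]
Step 4: x=[5.5313 7.6250 9.2188] v=[-0.0625 0.5000 0.0625]
Step 5: x=[5.0469 7.7501 9.9532] v=[-0.9688 0.2501 1.4687]
Step 6: x=[4.4141 7.7502 11.0860] v=[-1.2656 0.0001 2.2656]
Step 7: x=[3.9494 7.7502 12.0509] v=[-0.9295 -0.0001 1.9298]
Step 8: x=[3.8851 7.8752 12.3655] v=[-0.1287 0.2499 0.6291]
Max displacement = 3.3655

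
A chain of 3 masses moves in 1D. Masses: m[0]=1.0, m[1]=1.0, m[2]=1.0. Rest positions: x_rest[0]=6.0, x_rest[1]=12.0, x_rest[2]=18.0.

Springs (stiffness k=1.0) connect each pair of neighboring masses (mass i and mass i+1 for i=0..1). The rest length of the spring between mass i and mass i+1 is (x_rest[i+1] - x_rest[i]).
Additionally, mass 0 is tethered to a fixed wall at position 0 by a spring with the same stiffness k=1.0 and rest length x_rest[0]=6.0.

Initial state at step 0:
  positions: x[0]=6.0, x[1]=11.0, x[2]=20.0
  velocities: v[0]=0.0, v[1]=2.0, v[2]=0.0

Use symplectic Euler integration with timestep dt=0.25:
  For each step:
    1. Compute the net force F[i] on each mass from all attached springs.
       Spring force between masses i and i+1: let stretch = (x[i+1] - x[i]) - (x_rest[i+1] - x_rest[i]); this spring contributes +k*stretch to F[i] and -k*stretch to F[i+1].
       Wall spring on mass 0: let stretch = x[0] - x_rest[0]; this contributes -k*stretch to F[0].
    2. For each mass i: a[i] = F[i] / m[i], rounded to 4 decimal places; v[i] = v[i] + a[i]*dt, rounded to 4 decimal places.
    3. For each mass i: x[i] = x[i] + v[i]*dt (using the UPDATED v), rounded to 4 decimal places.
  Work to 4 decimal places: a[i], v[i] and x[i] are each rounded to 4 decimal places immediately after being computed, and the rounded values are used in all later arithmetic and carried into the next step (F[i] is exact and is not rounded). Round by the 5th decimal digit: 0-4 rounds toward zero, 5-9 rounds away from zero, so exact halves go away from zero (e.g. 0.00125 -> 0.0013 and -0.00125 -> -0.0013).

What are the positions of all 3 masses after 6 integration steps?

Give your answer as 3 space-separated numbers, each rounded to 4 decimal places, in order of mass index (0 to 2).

Answer: 6.6056 15.0409 18.4267

Derivation:
Step 0: x=[6.0000 11.0000 20.0000] v=[0.0000 2.0000 0.0000]
Step 1: x=[5.9375 11.7500 19.8125] v=[-0.2500 3.0000 -0.7500]
Step 2: x=[5.8672 12.6406 19.4961] v=[-0.2813 3.5625 -1.2656]
Step 3: x=[5.8535 13.5364 19.1262] v=[-0.0548 3.5830 -1.4795]
Step 4: x=[5.9542 14.3013 18.7820] v=[0.4026 3.0597 -1.3770]
Step 5: x=[6.2044 14.8246 18.5327] v=[1.0008 2.0931 -0.9972]
Step 6: x=[6.6056 15.0409 18.4267] v=[1.6048 0.8651 -0.4242]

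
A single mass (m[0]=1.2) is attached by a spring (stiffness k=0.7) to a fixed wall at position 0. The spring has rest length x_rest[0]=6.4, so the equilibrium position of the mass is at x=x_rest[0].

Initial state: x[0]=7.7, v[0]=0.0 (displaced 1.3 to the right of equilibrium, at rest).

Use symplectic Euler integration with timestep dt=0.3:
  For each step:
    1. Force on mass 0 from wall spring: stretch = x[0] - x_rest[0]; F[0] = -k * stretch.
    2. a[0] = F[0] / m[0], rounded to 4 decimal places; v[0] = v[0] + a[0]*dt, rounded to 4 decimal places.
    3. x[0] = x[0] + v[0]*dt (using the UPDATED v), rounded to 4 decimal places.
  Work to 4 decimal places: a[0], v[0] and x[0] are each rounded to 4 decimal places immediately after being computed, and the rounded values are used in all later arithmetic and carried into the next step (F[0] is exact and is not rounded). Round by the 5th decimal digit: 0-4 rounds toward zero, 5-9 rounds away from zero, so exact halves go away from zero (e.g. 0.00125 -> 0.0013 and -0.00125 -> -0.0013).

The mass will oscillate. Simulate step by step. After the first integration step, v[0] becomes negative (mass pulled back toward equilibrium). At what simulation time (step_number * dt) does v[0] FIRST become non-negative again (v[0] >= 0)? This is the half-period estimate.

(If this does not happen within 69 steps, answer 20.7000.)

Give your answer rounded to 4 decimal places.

Step 0: x=[7.7000] v=[0.0000]
Step 1: x=[7.6318] v=[-0.2275]
Step 2: x=[7.4989] v=[-0.4431]
Step 3: x=[7.3083] v=[-0.6354]
Step 4: x=[7.0700] v=[-0.7943]
Step 5: x=[6.7966] v=[-0.9115]
Step 6: x=[6.5023] v=[-0.9809]
Step 7: x=[6.2027] v=[-0.9988]
Step 8: x=[5.9134] v=[-0.9643]
Step 9: x=[5.6497] v=[-0.8791]
Step 10: x=[5.4254] v=[-0.7478]
Step 11: x=[5.2522] v=[-0.5773]
Step 12: x=[5.1393] v=[-0.3764]
Step 13: x=[5.0926] v=[-0.1558]
Step 14: x=[5.1145] v=[0.0730]
First v>=0 after going negative at step 14, time=4.2000

Answer: 4.2000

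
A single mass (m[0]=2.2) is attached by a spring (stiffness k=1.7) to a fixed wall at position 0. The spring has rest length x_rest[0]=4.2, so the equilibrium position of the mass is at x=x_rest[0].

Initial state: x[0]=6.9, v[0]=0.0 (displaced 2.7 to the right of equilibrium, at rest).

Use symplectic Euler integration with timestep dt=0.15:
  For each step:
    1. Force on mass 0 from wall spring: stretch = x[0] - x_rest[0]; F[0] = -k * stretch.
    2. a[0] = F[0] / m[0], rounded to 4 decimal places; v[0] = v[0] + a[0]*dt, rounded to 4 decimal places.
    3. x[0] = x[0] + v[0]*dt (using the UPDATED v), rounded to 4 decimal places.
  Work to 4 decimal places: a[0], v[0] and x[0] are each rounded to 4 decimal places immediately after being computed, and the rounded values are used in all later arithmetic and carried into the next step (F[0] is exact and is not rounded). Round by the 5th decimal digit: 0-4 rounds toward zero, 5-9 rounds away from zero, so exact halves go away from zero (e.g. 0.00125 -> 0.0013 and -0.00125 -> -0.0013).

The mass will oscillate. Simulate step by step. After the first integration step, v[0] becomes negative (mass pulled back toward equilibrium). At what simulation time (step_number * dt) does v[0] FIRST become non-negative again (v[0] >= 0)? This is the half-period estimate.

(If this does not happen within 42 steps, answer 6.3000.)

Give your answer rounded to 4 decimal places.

Answer: 3.6000

Derivation:
Step 0: x=[6.9000] v=[0.0000]
Step 1: x=[6.8531] v=[-0.3130]
Step 2: x=[6.7600] v=[-0.6205]
Step 3: x=[6.6224] v=[-0.9172]
Step 4: x=[6.4427] v=[-1.1980]
Step 5: x=[6.2240] v=[-1.4580]
Step 6: x=[5.9701] v=[-1.6926]
Step 7: x=[5.6854] v=[-1.8978]
Step 8: x=[5.3749] v=[-2.0700]
Step 9: x=[5.0440] v=[-2.2062]
Step 10: x=[4.6984] v=[-2.3040]
Step 11: x=[4.3441] v=[-2.3618]
Step 12: x=[3.9873] v=[-2.3785]
Step 13: x=[3.6342] v=[-2.3538]
Step 14: x=[3.2910] v=[-2.2882]
Step 15: x=[2.9636] v=[-2.1828]
Step 16: x=[2.6577] v=[-2.0395]
Step 17: x=[2.3786] v=[-1.8607]
Step 18: x=[2.1312] v=[-1.6496]
Step 19: x=[1.9197] v=[-1.4098]
Step 20: x=[1.7479] v=[-1.1455]
Step 21: x=[1.6187] v=[-0.8613]
Step 22: x=[1.5344] v=[-0.5621]
Step 23: x=[1.4964] v=[-0.2531]
Step 24: x=[1.5054] v=[0.0603]
First v>=0 after going negative at step 24, time=3.6000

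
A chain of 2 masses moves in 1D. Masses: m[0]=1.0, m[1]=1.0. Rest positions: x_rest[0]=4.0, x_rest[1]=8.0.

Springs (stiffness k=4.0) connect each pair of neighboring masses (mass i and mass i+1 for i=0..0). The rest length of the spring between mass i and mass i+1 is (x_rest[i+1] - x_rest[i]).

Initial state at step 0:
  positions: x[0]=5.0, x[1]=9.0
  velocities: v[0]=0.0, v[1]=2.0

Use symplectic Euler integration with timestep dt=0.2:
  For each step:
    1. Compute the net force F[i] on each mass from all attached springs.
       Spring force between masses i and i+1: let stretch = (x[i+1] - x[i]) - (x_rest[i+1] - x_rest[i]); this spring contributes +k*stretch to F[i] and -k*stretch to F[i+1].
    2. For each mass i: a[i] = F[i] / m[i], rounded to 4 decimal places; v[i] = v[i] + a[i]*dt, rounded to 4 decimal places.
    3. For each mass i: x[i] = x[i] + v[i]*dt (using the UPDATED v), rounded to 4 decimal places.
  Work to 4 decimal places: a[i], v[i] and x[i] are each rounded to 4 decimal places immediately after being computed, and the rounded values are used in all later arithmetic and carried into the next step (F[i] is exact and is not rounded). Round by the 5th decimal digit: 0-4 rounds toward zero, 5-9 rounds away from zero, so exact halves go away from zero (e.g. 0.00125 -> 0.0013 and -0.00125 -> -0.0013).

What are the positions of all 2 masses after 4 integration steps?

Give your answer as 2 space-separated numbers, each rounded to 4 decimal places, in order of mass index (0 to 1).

Answer: 5.5237 10.0763

Derivation:
Step 0: x=[5.0000 9.0000] v=[0.0000 2.0000]
Step 1: x=[5.0000 9.4000] v=[0.0000 2.0000]
Step 2: x=[5.0640 9.7360] v=[0.3200 1.6800]
Step 3: x=[5.2355 9.9645] v=[0.8576 1.1424]
Step 4: x=[5.5237 10.0763] v=[1.4408 0.5592]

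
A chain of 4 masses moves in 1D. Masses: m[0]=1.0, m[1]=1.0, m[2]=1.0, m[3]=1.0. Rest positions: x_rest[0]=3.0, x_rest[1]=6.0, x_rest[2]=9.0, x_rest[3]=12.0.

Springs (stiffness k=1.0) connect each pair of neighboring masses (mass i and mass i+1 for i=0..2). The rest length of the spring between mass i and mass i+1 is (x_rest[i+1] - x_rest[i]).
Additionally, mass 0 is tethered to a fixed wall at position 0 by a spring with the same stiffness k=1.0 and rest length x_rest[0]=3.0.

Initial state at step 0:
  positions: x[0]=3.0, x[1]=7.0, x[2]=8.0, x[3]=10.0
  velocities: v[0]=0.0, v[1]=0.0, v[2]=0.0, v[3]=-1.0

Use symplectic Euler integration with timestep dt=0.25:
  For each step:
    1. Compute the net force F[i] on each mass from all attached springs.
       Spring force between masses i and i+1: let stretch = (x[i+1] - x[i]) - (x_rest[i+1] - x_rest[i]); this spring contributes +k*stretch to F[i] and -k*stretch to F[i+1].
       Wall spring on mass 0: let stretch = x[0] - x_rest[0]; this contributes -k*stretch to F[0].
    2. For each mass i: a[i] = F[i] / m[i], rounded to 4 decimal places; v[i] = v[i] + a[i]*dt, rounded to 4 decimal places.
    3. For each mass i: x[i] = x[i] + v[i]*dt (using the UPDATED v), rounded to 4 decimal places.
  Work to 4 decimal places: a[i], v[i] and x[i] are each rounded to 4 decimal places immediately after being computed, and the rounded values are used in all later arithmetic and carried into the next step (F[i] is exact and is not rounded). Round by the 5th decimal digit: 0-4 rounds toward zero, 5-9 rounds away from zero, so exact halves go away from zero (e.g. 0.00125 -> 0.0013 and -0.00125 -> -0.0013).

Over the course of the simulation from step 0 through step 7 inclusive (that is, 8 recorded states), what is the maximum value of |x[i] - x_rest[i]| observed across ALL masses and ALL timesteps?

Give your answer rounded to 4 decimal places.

Step 0: x=[3.0000 7.0000 8.0000 10.0000] v=[0.0000 0.0000 0.0000 -1.0000]
Step 1: x=[3.0625 6.8125 8.0625 9.8125] v=[0.2500 -0.7500 0.2500 -0.7500]
Step 2: x=[3.1680 6.4688 8.1563 9.7031] v=[0.4219 -1.3750 0.3750 -0.4375]
Step 3: x=[3.2818 6.0242 8.2413 9.6846] v=[0.4551 -1.7783 0.3398 -0.0742]
Step 4: x=[3.3619 5.5468 8.2779 9.7634] v=[0.3203 -1.9096 0.1464 0.3150]
Step 5: x=[3.3684 5.1035 8.2367 9.9368] v=[0.0261 -1.7731 -0.1650 0.6936]
Step 6: x=[3.2729 4.7476 8.1059 10.1915] v=[-0.3822 -1.4236 -0.5233 1.0186]
Step 7: x=[3.0650 4.5094 7.8955 10.5033] v=[-0.8318 -0.9527 -0.8415 1.2472]
Max displacement = 2.3154

Answer: 2.3154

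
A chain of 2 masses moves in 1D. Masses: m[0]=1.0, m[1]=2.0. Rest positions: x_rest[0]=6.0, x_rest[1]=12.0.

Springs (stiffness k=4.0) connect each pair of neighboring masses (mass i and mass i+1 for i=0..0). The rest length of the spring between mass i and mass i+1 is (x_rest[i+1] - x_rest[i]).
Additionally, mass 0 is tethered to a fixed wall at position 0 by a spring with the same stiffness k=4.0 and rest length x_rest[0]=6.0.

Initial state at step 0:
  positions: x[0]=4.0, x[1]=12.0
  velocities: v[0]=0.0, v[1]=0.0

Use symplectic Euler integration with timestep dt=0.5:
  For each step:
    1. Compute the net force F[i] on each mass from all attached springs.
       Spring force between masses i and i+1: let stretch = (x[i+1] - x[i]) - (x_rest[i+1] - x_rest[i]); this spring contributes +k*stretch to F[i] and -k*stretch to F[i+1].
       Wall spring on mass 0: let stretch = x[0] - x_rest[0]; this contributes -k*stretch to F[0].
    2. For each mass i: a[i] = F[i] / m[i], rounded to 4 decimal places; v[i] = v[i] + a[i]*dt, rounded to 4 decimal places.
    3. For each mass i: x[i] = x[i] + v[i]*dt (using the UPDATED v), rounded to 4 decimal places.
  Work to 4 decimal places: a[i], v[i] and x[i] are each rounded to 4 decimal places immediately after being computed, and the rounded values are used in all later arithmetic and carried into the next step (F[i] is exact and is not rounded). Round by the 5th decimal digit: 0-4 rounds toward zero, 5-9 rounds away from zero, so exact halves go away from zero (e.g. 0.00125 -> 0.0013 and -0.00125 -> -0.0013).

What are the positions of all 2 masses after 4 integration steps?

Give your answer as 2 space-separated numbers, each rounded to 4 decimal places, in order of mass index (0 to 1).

Step 0: x=[4.0000 12.0000] v=[0.0000 0.0000]
Step 1: x=[8.0000 11.0000] v=[8.0000 -2.0000]
Step 2: x=[7.0000 11.5000] v=[-2.0000 1.0000]
Step 3: x=[3.5000 12.7500] v=[-7.0000 2.5000]
Step 4: x=[5.7500 12.3750] v=[4.5000 -0.7500]

Answer: 5.7500 12.3750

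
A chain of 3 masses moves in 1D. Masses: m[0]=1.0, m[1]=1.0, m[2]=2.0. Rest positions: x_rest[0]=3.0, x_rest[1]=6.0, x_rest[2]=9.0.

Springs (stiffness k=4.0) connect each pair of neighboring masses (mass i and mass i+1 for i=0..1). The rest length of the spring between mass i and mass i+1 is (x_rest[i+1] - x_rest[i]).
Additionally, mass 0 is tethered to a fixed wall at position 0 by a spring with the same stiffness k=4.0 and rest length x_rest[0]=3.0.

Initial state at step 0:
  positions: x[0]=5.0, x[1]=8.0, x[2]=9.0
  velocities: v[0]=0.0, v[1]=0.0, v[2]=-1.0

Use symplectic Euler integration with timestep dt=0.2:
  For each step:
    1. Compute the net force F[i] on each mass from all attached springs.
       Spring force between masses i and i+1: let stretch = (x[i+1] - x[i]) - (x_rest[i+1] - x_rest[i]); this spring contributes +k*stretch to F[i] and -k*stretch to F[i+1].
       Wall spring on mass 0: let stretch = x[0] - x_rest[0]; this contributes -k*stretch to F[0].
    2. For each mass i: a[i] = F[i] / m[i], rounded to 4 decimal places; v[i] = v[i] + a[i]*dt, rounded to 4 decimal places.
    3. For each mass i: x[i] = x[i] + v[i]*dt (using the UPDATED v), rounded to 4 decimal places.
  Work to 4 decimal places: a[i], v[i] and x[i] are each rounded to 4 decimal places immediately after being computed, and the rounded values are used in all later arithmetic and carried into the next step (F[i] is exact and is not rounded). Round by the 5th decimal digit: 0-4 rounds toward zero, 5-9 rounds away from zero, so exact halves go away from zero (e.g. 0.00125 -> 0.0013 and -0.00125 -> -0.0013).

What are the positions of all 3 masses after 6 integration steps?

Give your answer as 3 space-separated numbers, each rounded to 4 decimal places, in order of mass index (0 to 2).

Step 0: x=[5.0000 8.0000 9.0000] v=[0.0000 0.0000 -1.0000]
Step 1: x=[4.6800 7.6800 8.9600] v=[-1.6000 -1.6000 -0.2000]
Step 2: x=[4.0912 7.0848 9.0576] v=[-2.9440 -2.9760 0.4880]
Step 3: x=[3.3268 6.3263 9.2374] v=[-3.8221 -3.7926 0.8989]
Step 4: x=[2.5100 5.5536 9.4243] v=[-4.0839 -3.8633 0.9345]
Step 5: x=[1.7786 4.9133 9.5415] v=[-3.6570 -3.2016 0.5862]
Step 6: x=[1.2642 4.5119 9.5285] v=[-2.5721 -2.0068 -0.0651]

Answer: 1.2642 4.5119 9.5285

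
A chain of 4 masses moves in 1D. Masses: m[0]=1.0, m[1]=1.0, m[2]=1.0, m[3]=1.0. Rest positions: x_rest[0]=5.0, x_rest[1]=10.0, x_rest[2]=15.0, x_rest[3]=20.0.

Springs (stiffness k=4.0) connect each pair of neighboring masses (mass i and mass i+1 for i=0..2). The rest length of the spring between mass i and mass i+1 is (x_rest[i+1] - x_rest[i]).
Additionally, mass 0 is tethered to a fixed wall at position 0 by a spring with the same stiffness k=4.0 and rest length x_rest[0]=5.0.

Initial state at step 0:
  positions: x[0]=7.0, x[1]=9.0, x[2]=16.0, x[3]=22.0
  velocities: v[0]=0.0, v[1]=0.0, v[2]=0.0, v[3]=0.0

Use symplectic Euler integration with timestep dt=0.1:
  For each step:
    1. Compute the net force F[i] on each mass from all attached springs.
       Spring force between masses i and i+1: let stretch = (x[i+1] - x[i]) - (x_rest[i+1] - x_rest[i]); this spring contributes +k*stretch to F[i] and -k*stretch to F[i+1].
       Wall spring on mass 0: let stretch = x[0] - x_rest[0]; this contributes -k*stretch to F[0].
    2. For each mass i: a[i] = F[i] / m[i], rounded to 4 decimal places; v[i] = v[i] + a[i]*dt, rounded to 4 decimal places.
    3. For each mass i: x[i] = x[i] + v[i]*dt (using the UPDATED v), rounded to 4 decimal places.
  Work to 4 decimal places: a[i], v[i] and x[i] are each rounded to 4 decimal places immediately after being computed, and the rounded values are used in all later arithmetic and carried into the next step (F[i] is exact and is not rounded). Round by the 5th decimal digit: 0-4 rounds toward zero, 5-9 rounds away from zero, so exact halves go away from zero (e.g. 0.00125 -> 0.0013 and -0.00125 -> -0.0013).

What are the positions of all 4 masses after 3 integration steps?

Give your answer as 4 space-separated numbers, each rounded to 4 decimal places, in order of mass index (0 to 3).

Answer: 5.9171 10.0754 15.8062 21.7604

Derivation:
Step 0: x=[7.0000 9.0000 16.0000 22.0000] v=[0.0000 0.0000 0.0000 0.0000]
Step 1: x=[6.8000 9.2000 15.9600 21.9600] v=[-2.0000 2.0000 -0.4000 -0.4000]
Step 2: x=[6.4240 9.5744 15.8896 21.8800] v=[-3.7600 3.7440 -0.7040 -0.8000]
Step 3: x=[5.9171 10.0754 15.8062 21.7604] v=[-5.0694 5.0099 -0.8339 -1.1962]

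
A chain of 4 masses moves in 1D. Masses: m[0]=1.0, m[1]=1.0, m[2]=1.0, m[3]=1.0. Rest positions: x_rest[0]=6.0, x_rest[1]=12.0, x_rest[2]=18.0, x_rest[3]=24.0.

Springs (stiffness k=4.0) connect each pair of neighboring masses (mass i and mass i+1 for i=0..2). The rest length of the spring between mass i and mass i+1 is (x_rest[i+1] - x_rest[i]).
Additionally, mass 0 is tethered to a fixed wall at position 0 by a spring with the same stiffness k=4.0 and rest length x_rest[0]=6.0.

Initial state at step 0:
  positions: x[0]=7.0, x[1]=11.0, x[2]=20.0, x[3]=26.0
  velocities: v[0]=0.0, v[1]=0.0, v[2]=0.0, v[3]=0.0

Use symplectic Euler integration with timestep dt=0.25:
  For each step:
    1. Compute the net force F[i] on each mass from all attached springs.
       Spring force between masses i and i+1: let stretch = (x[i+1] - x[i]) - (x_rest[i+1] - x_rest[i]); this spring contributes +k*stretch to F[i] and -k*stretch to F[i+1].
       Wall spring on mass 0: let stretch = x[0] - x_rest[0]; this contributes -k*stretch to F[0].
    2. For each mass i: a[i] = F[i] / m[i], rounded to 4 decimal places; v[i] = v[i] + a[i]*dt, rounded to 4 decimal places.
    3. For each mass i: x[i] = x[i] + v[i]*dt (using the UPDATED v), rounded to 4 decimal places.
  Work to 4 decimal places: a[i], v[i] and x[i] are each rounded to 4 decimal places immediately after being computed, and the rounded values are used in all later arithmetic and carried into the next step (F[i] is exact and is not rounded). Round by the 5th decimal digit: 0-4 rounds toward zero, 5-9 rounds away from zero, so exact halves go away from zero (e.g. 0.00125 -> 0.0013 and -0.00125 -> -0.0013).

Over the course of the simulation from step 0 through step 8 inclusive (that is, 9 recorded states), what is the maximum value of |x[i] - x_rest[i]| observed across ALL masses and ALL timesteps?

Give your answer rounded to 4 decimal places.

Answer: 2.3438

Derivation:
Step 0: x=[7.0000 11.0000 20.0000 26.0000] v=[0.0000 0.0000 0.0000 0.0000]
Step 1: x=[6.2500 12.2500 19.2500 26.0000] v=[-3.0000 5.0000 -3.0000 0.0000]
Step 2: x=[5.4375 13.7500 18.4375 25.8125] v=[-3.2500 6.0000 -3.2500 -0.7500]
Step 3: x=[5.3438 14.3438 18.2969 25.2813] v=[-0.3750 2.3750 -0.5625 -2.1250]
Step 4: x=[6.1641 13.6758 18.9141 24.5040] v=[3.2812 -2.6719 2.4688 -3.1094]
Step 5: x=[7.3213 12.4395 19.6192 23.8292] v=[4.6288 -4.9453 2.8204 -2.6993]
Step 6: x=[7.9277 11.7186 19.5819 23.6019] v=[2.4257 -2.8838 -0.1493 -0.9093]
Step 7: x=[7.4999 12.0158 18.5838 23.8696] v=[-1.7111 1.1886 -3.9926 1.0707]
Step 8: x=[6.3261 12.8260 17.2651 24.3158] v=[-4.6951 3.2407 -5.2748 1.7849]
Max displacement = 2.3438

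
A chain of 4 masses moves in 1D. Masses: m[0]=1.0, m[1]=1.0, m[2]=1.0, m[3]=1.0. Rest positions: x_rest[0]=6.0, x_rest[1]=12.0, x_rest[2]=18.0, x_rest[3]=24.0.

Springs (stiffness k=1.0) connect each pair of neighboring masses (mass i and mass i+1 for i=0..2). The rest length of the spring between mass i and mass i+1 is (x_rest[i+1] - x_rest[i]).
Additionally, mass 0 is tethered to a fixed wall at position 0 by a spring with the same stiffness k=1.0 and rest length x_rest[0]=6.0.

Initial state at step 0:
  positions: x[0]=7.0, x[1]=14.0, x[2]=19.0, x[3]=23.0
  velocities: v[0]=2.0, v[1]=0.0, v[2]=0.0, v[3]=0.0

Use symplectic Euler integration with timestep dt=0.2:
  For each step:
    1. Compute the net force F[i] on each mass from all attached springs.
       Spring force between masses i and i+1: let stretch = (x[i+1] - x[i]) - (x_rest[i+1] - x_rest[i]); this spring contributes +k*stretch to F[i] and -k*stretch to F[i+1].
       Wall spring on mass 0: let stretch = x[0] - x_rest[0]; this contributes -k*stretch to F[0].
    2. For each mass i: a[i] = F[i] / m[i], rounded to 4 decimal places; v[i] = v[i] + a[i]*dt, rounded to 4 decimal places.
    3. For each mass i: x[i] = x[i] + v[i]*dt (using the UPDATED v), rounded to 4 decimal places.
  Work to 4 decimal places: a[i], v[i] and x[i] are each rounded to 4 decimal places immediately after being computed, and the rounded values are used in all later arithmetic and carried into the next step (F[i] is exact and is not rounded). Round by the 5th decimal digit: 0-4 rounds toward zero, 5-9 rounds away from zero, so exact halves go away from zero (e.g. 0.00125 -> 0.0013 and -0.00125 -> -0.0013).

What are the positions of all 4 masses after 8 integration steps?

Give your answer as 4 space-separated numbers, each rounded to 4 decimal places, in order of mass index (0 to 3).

Answer: 7.7204 12.7752 18.2386 25.0159

Derivation:
Step 0: x=[7.0000 14.0000 19.0000 23.0000] v=[2.0000 0.0000 0.0000 0.0000]
Step 1: x=[7.4000 13.9200 18.9600 23.0800] v=[2.0000 -0.4000 -0.2000 0.4000]
Step 2: x=[7.7648 13.7808 18.8832 23.2352] v=[1.8240 -0.6960 -0.3840 0.7760]
Step 3: x=[8.0596 13.6051 18.7764 23.4563] v=[1.4742 -0.8787 -0.5341 1.1056]
Step 4: x=[8.2539 13.4144 18.6499 23.7302] v=[0.9714 -0.9535 -0.6324 1.3696]
Step 5: x=[8.3244 13.2267 18.5172 24.0409] v=[0.3527 -0.9385 -0.6634 1.5535]
Step 6: x=[8.2581 13.0545 18.3938 24.3707] v=[-0.3317 -0.8609 -0.6168 1.6488]
Step 7: x=[8.0533 12.9040 18.2959 24.7014] v=[-1.0240 -0.7523 -0.4893 1.6534]
Step 8: x=[7.7204 12.7752 18.2386 25.0159] v=[-1.6645 -0.6441 -0.2866 1.5723]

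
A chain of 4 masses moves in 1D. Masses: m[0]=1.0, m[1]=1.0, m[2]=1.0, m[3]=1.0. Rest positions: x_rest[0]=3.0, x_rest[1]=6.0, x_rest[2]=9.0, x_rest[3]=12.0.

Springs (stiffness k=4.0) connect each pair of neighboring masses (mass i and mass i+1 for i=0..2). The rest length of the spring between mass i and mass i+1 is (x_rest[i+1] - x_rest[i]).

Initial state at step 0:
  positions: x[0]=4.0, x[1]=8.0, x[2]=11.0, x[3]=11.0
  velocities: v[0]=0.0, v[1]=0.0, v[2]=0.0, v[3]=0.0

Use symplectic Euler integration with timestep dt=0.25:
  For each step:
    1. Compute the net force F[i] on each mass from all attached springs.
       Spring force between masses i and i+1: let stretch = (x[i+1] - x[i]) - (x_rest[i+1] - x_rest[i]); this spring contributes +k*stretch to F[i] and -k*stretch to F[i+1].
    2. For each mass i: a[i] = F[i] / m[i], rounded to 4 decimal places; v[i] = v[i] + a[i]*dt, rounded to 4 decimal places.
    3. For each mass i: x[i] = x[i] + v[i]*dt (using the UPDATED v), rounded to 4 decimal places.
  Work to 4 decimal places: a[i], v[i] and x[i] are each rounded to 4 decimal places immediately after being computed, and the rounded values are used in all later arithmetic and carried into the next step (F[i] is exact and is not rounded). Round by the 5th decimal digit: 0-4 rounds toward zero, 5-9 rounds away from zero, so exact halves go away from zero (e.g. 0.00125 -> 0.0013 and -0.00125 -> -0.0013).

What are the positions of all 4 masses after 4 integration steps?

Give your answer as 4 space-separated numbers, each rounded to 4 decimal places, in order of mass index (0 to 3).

Answer: 4.8594 6.0313 8.8438 14.2657

Derivation:
Step 0: x=[4.0000 8.0000 11.0000 11.0000] v=[0.0000 0.0000 0.0000 0.0000]
Step 1: x=[4.2500 7.7500 10.2500 11.7500] v=[1.0000 -1.0000 -3.0000 3.0000]
Step 2: x=[4.6250 7.2500 9.2500 12.8750] v=[1.5000 -2.0000 -4.0000 4.5000]
Step 3: x=[4.9063 6.5938 8.6563 13.8438] v=[1.1250 -2.6250 -2.3750 3.8750]
Step 4: x=[4.8594 6.0313 8.8438 14.2657] v=[-0.1875 -2.2500 0.7500 1.6875]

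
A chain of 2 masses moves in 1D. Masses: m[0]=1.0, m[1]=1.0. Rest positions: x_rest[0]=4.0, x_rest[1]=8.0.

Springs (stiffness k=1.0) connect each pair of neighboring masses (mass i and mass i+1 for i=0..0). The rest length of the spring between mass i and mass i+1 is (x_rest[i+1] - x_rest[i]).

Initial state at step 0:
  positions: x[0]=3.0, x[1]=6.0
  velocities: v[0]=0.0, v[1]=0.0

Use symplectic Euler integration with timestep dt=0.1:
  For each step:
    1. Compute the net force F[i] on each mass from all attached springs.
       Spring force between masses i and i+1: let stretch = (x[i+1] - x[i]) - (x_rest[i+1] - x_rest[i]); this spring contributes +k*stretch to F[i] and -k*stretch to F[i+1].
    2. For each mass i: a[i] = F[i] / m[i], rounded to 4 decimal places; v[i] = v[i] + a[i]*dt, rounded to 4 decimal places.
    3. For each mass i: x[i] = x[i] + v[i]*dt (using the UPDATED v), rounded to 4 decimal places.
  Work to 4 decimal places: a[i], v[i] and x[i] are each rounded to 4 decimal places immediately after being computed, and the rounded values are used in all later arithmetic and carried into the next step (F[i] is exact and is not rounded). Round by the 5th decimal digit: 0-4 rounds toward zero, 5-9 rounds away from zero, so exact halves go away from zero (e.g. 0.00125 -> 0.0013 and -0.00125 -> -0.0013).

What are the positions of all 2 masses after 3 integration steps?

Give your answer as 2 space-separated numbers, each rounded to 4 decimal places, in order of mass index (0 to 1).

Answer: 2.9410 6.0590

Derivation:
Step 0: x=[3.0000 6.0000] v=[0.0000 0.0000]
Step 1: x=[2.9900 6.0100] v=[-0.1000 0.1000]
Step 2: x=[2.9702 6.0298] v=[-0.1980 0.1980]
Step 3: x=[2.9410 6.0590] v=[-0.2920 0.2920]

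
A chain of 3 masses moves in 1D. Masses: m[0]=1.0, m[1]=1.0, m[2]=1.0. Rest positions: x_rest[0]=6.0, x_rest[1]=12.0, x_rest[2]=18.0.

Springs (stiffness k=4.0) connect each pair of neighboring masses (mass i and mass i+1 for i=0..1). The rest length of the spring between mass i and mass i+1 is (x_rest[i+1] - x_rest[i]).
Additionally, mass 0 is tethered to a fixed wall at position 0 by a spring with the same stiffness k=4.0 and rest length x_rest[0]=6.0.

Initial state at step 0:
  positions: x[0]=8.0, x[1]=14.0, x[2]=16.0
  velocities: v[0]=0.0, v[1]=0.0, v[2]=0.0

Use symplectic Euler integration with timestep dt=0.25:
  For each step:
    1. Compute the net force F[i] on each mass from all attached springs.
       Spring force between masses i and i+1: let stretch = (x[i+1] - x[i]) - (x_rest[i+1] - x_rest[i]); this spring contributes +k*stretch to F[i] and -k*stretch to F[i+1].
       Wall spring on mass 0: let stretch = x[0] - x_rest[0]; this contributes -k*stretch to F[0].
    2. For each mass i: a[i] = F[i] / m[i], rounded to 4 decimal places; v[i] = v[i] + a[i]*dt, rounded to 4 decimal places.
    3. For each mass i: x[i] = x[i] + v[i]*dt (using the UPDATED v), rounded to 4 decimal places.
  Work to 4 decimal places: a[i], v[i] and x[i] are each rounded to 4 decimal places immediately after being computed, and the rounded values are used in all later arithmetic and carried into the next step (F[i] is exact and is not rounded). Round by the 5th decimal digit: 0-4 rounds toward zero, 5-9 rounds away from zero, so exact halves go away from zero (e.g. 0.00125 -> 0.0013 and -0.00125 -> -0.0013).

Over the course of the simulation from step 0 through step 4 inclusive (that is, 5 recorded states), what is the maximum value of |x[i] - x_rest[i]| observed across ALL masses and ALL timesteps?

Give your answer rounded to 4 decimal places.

Step 0: x=[8.0000 14.0000 16.0000] v=[0.0000 0.0000 0.0000]
Step 1: x=[7.5000 13.0000 17.0000] v=[-2.0000 -4.0000 4.0000]
Step 2: x=[6.5000 11.6250 18.5000] v=[-4.0000 -5.5000 6.0000]
Step 3: x=[5.1563 10.6875 19.7813] v=[-5.3750 -3.7500 5.1250]
Step 4: x=[3.9063 10.6407 20.2891] v=[-5.0001 -0.1874 2.0312]
Max displacement = 2.2891

Answer: 2.2891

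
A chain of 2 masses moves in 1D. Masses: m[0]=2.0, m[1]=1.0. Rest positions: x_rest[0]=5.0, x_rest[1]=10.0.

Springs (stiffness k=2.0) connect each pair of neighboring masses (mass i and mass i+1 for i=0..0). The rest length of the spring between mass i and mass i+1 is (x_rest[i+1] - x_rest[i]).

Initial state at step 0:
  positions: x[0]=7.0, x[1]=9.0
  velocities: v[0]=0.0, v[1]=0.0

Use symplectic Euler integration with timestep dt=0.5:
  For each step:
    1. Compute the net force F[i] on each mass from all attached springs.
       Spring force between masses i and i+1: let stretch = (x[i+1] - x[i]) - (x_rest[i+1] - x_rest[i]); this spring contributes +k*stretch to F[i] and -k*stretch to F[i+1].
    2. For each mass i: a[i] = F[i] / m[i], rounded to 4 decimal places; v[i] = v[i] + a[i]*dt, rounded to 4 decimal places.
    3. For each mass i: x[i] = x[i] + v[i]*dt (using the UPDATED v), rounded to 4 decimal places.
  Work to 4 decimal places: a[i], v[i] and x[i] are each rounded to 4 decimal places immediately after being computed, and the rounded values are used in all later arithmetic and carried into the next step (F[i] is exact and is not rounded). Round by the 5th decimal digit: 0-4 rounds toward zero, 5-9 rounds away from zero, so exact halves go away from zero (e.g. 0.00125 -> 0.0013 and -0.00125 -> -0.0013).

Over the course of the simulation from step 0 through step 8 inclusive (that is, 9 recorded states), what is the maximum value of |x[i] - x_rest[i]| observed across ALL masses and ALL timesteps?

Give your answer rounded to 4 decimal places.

Step 0: x=[7.0000 9.0000] v=[0.0000 0.0000]
Step 1: x=[6.2500 10.5000] v=[-1.5000 3.0000]
Step 2: x=[5.3125 12.3750] v=[-1.8750 3.7500]
Step 3: x=[4.8906 13.2188] v=[-0.8438 1.6875]
Step 4: x=[5.3008 12.3985] v=[0.8203 -1.6407]
Step 5: x=[6.2354 10.5293] v=[1.8692 -3.7384]
Step 6: x=[6.9935 9.0132] v=[1.5162 -3.0323]
Step 7: x=[7.0066 8.9872] v=[0.0261 -0.0520]
Step 8: x=[6.2648 10.4709] v=[-1.4836 2.9674]
Max displacement = 3.2188

Answer: 3.2188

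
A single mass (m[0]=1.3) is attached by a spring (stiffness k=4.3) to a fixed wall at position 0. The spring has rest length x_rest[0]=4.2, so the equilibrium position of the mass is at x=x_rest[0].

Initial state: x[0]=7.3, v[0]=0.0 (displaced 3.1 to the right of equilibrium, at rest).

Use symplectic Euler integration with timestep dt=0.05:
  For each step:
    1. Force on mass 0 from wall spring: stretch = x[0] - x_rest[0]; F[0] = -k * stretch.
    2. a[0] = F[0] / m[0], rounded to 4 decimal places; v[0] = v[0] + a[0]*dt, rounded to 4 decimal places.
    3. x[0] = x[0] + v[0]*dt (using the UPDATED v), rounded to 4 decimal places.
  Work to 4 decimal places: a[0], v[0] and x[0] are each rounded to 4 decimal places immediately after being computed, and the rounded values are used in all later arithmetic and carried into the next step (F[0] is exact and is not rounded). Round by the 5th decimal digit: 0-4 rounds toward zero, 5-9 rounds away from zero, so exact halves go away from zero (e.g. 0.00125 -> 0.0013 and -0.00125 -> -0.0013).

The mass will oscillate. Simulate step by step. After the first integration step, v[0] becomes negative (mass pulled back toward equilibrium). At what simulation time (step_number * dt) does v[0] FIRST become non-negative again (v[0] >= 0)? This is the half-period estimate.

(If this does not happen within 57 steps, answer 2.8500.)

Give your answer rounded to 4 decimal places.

Step 0: x=[7.3000] v=[0.0000]
Step 1: x=[7.2744] v=[-0.5127]
Step 2: x=[7.2233] v=[-1.0212]
Step 3: x=[7.1472] v=[-1.5212]
Step 4: x=[7.0468] v=[-2.0086]
Step 5: x=[6.9228] v=[-2.4794]
Step 6: x=[6.7763] v=[-2.9297]
Step 7: x=[6.6085] v=[-3.3558]
Step 8: x=[6.4208] v=[-3.7541]
Step 9: x=[6.2147] v=[-4.1214]
Step 10: x=[5.9920] v=[-4.4546]
Step 11: x=[5.7545] v=[-4.7510]
Step 12: x=[5.5041] v=[-5.0081]
Step 13: x=[5.2429] v=[-5.2238]
Step 14: x=[4.9731] v=[-5.3963]
Step 15: x=[4.6969] v=[-5.5242]
Step 16: x=[4.4166] v=[-5.6064]
Step 17: x=[4.1345] v=[-5.6422]
Step 18: x=[3.8529] v=[-5.6314]
Step 19: x=[3.5742] v=[-5.5740]
Step 20: x=[3.3007] v=[-5.4705]
Step 21: x=[3.0346] v=[-5.3218]
Step 22: x=[2.7781] v=[-5.1291]
Step 23: x=[2.5334] v=[-4.8939]
Step 24: x=[2.3025] v=[-4.6183]
Step 25: x=[2.0873] v=[-4.3045]
Step 26: x=[1.8895] v=[-3.9551]
Step 27: x=[1.7109] v=[-3.5730]
Step 28: x=[1.5528] v=[-3.1613]
Step 29: x=[1.4166] v=[-2.7235]
Step 30: x=[1.3034] v=[-2.2632]
Step 31: x=[1.2142] v=[-1.7841]
Step 32: x=[1.1497] v=[-1.2903]
Step 33: x=[1.1104] v=[-0.7858]
Step 34: x=[1.0967] v=[-0.2748]
Step 35: x=[1.1086] v=[0.2384]
First v>=0 after going negative at step 35, time=1.7500

Answer: 1.7500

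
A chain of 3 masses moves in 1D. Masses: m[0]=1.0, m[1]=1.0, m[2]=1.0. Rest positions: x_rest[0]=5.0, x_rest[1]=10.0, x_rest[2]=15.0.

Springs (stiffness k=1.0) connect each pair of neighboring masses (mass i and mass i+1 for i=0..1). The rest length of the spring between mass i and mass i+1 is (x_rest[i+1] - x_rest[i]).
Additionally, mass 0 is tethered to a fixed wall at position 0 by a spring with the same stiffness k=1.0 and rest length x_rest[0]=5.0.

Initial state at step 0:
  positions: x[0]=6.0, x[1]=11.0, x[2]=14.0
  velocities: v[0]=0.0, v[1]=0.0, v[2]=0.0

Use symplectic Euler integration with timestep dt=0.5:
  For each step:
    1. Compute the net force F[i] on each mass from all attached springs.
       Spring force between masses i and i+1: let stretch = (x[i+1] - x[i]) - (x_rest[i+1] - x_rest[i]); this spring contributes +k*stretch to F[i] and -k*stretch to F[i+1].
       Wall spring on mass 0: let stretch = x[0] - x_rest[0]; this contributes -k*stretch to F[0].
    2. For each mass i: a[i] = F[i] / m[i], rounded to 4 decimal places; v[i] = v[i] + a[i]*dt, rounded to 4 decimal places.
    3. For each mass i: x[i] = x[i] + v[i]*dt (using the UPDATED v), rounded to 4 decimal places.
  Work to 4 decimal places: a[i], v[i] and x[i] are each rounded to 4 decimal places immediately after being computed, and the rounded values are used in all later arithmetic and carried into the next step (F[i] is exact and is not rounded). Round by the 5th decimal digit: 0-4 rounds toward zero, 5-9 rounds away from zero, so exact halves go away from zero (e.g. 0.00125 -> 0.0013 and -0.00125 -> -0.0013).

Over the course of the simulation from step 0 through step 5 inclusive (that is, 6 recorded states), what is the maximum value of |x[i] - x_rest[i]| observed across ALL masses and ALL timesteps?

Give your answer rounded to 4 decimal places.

Step 0: x=[6.0000 11.0000 14.0000] v=[0.0000 0.0000 0.0000]
Step 1: x=[5.7500 10.5000 14.5000] v=[-0.5000 -1.0000 1.0000]
Step 2: x=[5.2500 9.8125 15.2500] v=[-1.0000 -1.3750 1.5000]
Step 3: x=[4.5781 9.3438 15.8907] v=[-1.3438 -0.9375 1.2813]
Step 4: x=[3.9531 9.3204 16.1447] v=[-1.2500 -0.0469 0.5079]
Step 5: x=[3.6817 9.6612 15.9426] v=[-0.5429 0.6816 -0.4043]
Max displacement = 1.3183

Answer: 1.3183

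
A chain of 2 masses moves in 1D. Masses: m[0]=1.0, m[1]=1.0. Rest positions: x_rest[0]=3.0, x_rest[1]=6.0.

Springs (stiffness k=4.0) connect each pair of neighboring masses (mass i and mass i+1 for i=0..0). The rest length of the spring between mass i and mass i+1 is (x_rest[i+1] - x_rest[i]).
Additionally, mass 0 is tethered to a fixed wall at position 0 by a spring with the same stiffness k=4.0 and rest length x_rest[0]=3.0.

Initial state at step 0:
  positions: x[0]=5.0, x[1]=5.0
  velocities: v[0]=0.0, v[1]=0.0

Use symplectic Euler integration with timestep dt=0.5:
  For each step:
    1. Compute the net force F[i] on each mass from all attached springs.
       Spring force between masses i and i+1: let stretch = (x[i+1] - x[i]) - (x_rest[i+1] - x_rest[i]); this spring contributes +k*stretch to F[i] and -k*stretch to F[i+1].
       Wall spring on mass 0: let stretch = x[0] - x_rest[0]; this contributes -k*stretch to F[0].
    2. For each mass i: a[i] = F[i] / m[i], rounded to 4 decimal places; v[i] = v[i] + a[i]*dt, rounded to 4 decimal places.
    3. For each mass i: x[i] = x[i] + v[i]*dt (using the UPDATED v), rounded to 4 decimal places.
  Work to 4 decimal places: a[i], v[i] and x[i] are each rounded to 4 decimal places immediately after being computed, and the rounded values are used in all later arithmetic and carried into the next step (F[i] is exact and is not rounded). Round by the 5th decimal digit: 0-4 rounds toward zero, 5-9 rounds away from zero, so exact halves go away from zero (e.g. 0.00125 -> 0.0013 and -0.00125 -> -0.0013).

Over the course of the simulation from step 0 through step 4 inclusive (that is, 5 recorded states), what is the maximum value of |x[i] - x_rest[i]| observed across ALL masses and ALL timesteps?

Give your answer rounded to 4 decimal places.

Step 0: x=[5.0000 5.0000] v=[0.0000 0.0000]
Step 1: x=[0.0000 8.0000] v=[-10.0000 6.0000]
Step 2: x=[3.0000 6.0000] v=[6.0000 -4.0000]
Step 3: x=[6.0000 4.0000] v=[6.0000 -4.0000]
Step 4: x=[1.0000 7.0000] v=[-10.0000 6.0000]
Max displacement = 3.0000

Answer: 3.0000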